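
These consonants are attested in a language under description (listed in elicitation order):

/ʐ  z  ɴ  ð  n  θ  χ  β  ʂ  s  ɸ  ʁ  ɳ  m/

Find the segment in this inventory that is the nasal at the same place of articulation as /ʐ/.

/ɳ/

/ʐ/ is a voiced retroflex fricative.
The nasal at the same place is a retroflex nasal — in this inventory, /ɳ/.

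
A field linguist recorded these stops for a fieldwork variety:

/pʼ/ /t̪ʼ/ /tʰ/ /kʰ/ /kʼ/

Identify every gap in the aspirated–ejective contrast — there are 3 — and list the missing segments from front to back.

place of articulation  aspirated  ejective
bilabial          —         pʼ      
dental            —         t̪ʼ     
alveolar          tʰ        —       
velar             kʰ        kʼ      
Gaps, from front to back: bilabial lacks aspirated (/pʰ/); dental lacks aspirated (/t̪ʰ/); alveolar lacks ejective (/tʼ/).

/pʰ/, /t̪ʰ/, /tʼ/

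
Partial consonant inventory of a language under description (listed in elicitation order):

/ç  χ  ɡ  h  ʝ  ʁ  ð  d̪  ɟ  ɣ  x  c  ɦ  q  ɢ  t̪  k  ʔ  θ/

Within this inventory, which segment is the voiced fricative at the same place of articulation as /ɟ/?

/ʝ/

/ɟ/ is a voiced palatal stop.
The voiced fricative at the same place is a voiced palatal fricative — in this inventory, /ʝ/.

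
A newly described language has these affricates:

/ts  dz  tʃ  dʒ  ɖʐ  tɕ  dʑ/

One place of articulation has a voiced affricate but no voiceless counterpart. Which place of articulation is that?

retroflex

place of articulation  voiceless  voiced  
alveolar          ts        dz      
postalveolar      tʃ        dʒ      
retroflex         —         ɖʐ      
alveolo-palatal   tɕ        dʑ      
Every place of articulation has a voiceless member except retroflex, where /ʈʂ/ would be expected.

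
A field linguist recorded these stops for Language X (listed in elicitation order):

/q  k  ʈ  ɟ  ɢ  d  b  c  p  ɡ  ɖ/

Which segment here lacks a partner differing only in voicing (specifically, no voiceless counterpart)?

/d/

Bilabial: /p/ ~ /b/
Retroflex: /ʈ/ ~ /ɖ/
Palatal: /c/ ~ /ɟ/
Velar: /k/ ~ /ɡ/
Uvular: /q/ ~ /ɢ/
Alveolar: only /d/ (voiced); no voiceless partner.
So /d/ is the unpaired segment.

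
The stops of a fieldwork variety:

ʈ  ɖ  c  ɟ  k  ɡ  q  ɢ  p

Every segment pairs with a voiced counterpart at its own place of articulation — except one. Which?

Retroflex: /ʈ/ ~ /ɖ/
Palatal: /c/ ~ /ɟ/
Velar: /k/ ~ /ɡ/
Uvular: /q/ ~ /ɢ/
Bilabial: only /p/ (voiceless); no voiced partner.
So /p/ is the unpaired segment.

/p/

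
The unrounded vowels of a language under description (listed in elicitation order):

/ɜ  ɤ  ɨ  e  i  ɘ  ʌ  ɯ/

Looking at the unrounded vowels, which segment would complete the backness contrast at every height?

/ɛ/

height            front     central   back    
high              i         ɨ         ɯ       
high-mid          e         ɘ         ɤ       
low-mid           —         ɜ         ʌ       
The low-mid row has no front member, so the gap is the low-mid front unrounded vowel /ɛ/.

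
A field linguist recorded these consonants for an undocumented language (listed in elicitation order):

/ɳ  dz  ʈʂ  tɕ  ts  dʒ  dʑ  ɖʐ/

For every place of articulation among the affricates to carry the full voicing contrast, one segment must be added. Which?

/tʃ/

Voiceless: /ts/ (alveolar), /ʈʂ/ (retroflex), /tɕ/ (alveolo-palatal).
Voiced: /dz/ (alveolar), /dʒ/ (postalveolar), /ɖʐ/ (retroflex), /dʑ/ (alveolo-palatal).
The postalveolar row has no voiceless member, so the gap is the voiceless postalveolar affricate /tʃ/.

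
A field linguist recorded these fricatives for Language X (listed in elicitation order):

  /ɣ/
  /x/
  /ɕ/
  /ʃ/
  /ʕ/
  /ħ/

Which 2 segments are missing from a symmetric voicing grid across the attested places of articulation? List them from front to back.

/ʒ/, /ʑ/

postalveolar: voiceless /ʃ/, voiced —.
alveolo-palatal: voiceless /ɕ/, voiced —.
velar: voiceless /x/, voiced /ɣ/.
pharyngeal: voiceless /ħ/, voiced /ʕ/.
Gaps, from front to back: postalveolar lacks voiced (/ʒ/); alveolo-palatal lacks voiced (/ʑ/).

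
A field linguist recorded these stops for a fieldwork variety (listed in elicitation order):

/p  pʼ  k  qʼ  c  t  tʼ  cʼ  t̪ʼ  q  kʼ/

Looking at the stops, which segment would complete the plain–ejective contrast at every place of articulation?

place of articulation  plain     ejective
bilabial          p         pʼ      
dental            —         t̪ʼ     
alveolar          t         tʼ      
palatal           c         cʼ      
velar             k         kʼ      
uvular            q         qʼ      
The dental row has no plain member, so the gap is the plain dental stop /t̪/.

/t̪/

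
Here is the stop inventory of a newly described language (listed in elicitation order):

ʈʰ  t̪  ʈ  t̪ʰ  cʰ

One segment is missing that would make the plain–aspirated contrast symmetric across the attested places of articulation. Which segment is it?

Plain: /t̪/ (dental), /ʈ/ (retroflex).
Aspirated: /t̪ʰ/ (dental), /ʈʰ/ (retroflex), /cʰ/ (palatal).
The palatal row has no plain member, so the gap is the plain palatal stop /c/.

/c/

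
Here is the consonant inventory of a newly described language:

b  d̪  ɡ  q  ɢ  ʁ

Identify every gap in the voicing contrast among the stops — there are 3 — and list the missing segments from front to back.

/p/, /t̪/, /k/

bilabial: voiceless —, voiced /b/.
dental: voiceless —, voiced /d̪/.
velar: voiceless —, voiced /ɡ/.
uvular: voiceless /q/, voiced /ɢ/.
Gaps, from front to back: bilabial lacks voiceless (/p/); dental lacks voiceless (/t̪/); velar lacks voiceless (/k/).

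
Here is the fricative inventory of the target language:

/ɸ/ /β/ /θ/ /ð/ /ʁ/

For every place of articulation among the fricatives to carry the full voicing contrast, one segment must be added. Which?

Voiceless: /ɸ/ (bilabial), /θ/ (dental).
Voiced: /β/ (bilabial), /ð/ (dental), /ʁ/ (uvular).
The uvular row has no voiceless member, so the gap is the voiceless uvular fricative /χ/.

/χ/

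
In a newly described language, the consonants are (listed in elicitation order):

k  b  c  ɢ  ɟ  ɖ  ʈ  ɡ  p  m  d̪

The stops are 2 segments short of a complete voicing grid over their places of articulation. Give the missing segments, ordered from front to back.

place of articulation  voiceless  voiced  
bilabial          p         b       
dental            —         d̪      
retroflex         ʈ         ɖ       
palatal           c         ɟ       
velar             k         ɡ       
uvular            —         ɢ       
Gaps, from front to back: dental lacks voiceless (/t̪/); uvular lacks voiceless (/q/).

/t̪/, /q/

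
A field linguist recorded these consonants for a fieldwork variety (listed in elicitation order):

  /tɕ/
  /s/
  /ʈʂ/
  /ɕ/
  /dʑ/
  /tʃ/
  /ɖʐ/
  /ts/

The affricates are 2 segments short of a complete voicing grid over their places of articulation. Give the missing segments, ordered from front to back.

Voiceless: /ts/ (alveolar), /tʃ/ (postalveolar), /ʈʂ/ (retroflex), /tɕ/ (alveolo-palatal).
Voiced: /ɖʐ/ (retroflex), /dʑ/ (alveolo-palatal).
Gaps, from front to back: alveolar lacks voiced (/dz/); postalveolar lacks voiced (/dʒ/).

/dz/, /dʒ/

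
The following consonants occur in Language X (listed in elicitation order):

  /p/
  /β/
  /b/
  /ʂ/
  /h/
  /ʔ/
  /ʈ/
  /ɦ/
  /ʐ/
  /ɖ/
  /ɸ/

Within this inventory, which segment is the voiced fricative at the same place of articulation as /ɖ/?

/ɖ/ is a voiced retroflex stop.
The voiced fricative at the same place is a voiced retroflex fricative — in this inventory, /ʐ/.

/ʐ/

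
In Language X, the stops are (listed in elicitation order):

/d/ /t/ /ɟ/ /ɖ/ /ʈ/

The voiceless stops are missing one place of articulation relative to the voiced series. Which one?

palatal

alveolar: voiceless /t/, voiced /d/.
retroflex: voiceless /ʈ/, voiced /ɖ/.
palatal: voiceless —, voiced /ɟ/.
Every place of articulation has a voiceless member except palatal, where /c/ would be expected.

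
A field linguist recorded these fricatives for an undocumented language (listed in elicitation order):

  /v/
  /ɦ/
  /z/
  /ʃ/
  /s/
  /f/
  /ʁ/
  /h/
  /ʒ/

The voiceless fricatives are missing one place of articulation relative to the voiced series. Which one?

uvular

place of articulation  voiceless  voiced  
labiodental       f         v       
alveolar          s         z       
postalveolar      ʃ         ʒ       
uvular            —         ʁ       
glottal           h         ɦ       
Every place of articulation has a voiceless member except uvular, where /χ/ would be expected.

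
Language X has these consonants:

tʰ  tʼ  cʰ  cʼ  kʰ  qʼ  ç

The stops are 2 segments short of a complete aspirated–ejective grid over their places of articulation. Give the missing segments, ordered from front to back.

Aspirated: /tʰ/ (alveolar), /cʰ/ (palatal), /kʰ/ (velar).
Ejective: /tʼ/ (alveolar), /cʼ/ (palatal), /qʼ/ (uvular).
Gaps, from front to back: velar lacks ejective (/kʼ/); uvular lacks aspirated (/qʰ/).

/kʼ/, /qʰ/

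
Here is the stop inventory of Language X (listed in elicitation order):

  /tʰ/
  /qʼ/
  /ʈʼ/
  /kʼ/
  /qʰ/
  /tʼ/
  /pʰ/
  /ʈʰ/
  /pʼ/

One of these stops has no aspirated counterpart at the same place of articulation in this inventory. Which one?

Bilabial: /pʰ/ ~ /pʼ/
Alveolar: /tʰ/ ~ /tʼ/
Retroflex: /ʈʰ/ ~ /ʈʼ/
Uvular: /qʰ/ ~ /qʼ/
Velar: only /kʼ/ (ejective); no aspirated partner.
So /kʼ/ is the unpaired segment.

/kʼ/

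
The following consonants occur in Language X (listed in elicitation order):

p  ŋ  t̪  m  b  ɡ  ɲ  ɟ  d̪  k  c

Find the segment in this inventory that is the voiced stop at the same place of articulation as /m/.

/b/

/m/ is a bilabial nasal.
The voiced stop at the same place is a voiced bilabial stop — in this inventory, /b/.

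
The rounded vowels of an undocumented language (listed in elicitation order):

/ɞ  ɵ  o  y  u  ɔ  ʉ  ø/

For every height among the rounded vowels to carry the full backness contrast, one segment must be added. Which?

/œ/

Front: /y/ (high), /ø/ (high-mid).
Central: /ʉ/ (high), /ɵ/ (high-mid), /ɞ/ (low-mid).
Back: /u/ (high), /o/ (high-mid), /ɔ/ (low-mid).
The low-mid row has no front member, so the gap is the low-mid front rounded vowel /œ/.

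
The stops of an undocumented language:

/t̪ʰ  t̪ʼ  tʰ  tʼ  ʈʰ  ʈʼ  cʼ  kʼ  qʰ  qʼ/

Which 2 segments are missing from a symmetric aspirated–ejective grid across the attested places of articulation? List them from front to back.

/cʰ/, /kʰ/

Aspirated: /t̪ʰ/ (dental), /tʰ/ (alveolar), /ʈʰ/ (retroflex), /qʰ/ (uvular).
Ejective: /t̪ʼ/ (dental), /tʼ/ (alveolar), /ʈʼ/ (retroflex), /cʼ/ (palatal), /kʼ/ (velar), /qʼ/ (uvular).
Gaps, from front to back: palatal lacks aspirated (/cʰ/); velar lacks aspirated (/kʰ/).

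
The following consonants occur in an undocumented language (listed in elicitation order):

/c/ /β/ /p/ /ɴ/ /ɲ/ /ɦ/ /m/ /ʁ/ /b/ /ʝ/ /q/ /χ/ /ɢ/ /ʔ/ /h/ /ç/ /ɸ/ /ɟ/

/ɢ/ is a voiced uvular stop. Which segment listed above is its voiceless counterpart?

The voiceless counterpart is a voiceless uvular stop — in this inventory, /q/.

/q/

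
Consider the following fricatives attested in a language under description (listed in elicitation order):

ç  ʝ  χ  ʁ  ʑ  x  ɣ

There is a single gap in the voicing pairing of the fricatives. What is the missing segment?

/ɕ/

place of articulation  voiceless  voiced  
alveolo-palatal   —         ʑ       
palatal           ç         ʝ       
velar             x         ɣ       
uvular            χ         ʁ       
The alveolo-palatal row has no voiceless member, so the gap is the voiceless alveolo-palatal fricative /ɕ/.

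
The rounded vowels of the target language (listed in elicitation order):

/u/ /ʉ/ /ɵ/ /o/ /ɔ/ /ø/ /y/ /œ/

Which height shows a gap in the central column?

high: front /y/, central /ʉ/, back /u/.
high-mid: front /ø/, central /ɵ/, back /o/.
low-mid: front /œ/, central —, back /ɔ/.
Every height has a central member except low-mid, where /ɞ/ would be expected.

low-mid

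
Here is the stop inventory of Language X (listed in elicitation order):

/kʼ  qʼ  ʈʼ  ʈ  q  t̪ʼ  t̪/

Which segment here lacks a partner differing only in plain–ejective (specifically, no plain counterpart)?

/kʼ/

Dental: /t̪/ ~ /t̪ʼ/
Retroflex: /ʈ/ ~ /ʈʼ/
Uvular: /q/ ~ /qʼ/
Velar: only /kʼ/ (ejective); no plain partner.
So /kʼ/ is the unpaired segment.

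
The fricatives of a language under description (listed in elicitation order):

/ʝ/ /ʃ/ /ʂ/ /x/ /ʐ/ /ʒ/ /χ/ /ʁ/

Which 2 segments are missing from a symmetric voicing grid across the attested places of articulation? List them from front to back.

Voiceless: /ʃ/ (postalveolar), /ʂ/ (retroflex), /x/ (velar), /χ/ (uvular).
Voiced: /ʒ/ (postalveolar), /ʐ/ (retroflex), /ʝ/ (palatal), /ʁ/ (uvular).
Gaps, from front to back: palatal lacks voiceless (/ç/); velar lacks voiced (/ɣ/).

/ç/, /ɣ/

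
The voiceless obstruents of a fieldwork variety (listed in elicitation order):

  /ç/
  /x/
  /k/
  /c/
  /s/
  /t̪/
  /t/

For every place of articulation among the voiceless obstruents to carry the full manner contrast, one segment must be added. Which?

/θ/

place of articulation  stop      fricative
dental            t̪        —       
alveolar          t         s       
palatal           c         ç       
velar             k         x       
The dental row has no fricative member, so the gap is the dental fricative /θ/.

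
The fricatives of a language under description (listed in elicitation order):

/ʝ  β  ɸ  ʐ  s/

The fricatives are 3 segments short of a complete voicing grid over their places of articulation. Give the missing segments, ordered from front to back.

/z/, /ʂ/, /ç/

bilabial: voiceless /ɸ/, voiced /β/.
alveolar: voiceless /s/, voiced —.
retroflex: voiceless —, voiced /ʐ/.
palatal: voiceless —, voiced /ʝ/.
Gaps, from front to back: alveolar lacks voiced (/z/); retroflex lacks voiceless (/ʂ/); palatal lacks voiceless (/ç/).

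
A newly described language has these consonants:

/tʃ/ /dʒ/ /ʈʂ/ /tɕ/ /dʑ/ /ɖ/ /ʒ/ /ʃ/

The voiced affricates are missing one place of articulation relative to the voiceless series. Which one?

postalveolar: voiceless /tʃ/, voiced /dʒ/.
retroflex: voiceless /ʈʂ/, voiced —.
alveolo-palatal: voiceless /tɕ/, voiced /dʑ/.
Every place of articulation has a voiced member except retroflex, where /ɖʐ/ would be expected.

retroflex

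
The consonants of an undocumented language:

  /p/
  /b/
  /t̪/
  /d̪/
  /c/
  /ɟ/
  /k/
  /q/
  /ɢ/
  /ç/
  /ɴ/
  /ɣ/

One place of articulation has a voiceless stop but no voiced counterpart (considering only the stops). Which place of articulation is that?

place of articulation  voiceless  voiced  
bilabial          p         b       
dental            t̪        d̪      
palatal           c         ɟ       
velar             k         —       
uvular            q         ɢ       
Every place of articulation has a voiced member except velar, where /ɡ/ would be expected.

velar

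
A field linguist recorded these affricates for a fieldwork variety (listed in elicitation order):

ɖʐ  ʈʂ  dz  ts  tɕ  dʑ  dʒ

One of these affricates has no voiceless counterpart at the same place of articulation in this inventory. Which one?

Alveolar: /ts/ ~ /dz/
Retroflex: /ʈʂ/ ~ /ɖʐ/
Alveolo-palatal: /tɕ/ ~ /dʑ/
Postalveolar: only /dʒ/ (voiced); no voiceless partner.
So /dʒ/ is the unpaired segment.

/dʒ/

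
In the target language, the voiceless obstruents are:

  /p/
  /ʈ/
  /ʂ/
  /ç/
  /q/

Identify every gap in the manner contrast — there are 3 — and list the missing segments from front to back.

/ɸ/, /c/, /χ/

Stop: /p/ (bilabial), /ʈ/ (retroflex), /q/ (uvular).
Fricative: /ʂ/ (retroflex), /ç/ (palatal).
Gaps, from front to back: bilabial lacks fricative (/ɸ/); palatal lacks stop (/c/); uvular lacks fricative (/χ/).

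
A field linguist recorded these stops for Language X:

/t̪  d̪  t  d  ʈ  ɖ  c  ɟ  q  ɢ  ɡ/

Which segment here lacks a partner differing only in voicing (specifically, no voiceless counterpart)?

/ɡ/

Dental: /t̪/ ~ /d̪/
Alveolar: /t/ ~ /d/
Retroflex: /ʈ/ ~ /ɖ/
Palatal: /c/ ~ /ɟ/
Uvular: /q/ ~ /ɢ/
Velar: only /ɡ/ (voiced); no voiceless partner.
So /ɡ/ is the unpaired segment.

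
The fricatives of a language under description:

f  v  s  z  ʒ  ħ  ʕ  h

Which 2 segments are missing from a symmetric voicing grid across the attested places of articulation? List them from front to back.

/ʃ/, /ɦ/

labiodental: voiceless /f/, voiced /v/.
alveolar: voiceless /s/, voiced /z/.
postalveolar: voiceless —, voiced /ʒ/.
pharyngeal: voiceless /ħ/, voiced /ʕ/.
glottal: voiceless /h/, voiced —.
Gaps, from front to back: postalveolar lacks voiceless (/ʃ/); glottal lacks voiced (/ɦ/).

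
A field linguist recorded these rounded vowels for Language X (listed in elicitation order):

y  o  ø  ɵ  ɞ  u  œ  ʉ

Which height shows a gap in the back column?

high: front /y/, central /ʉ/, back /u/.
high-mid: front /ø/, central /ɵ/, back /o/.
low-mid: front /œ/, central /ɞ/, back —.
Every height has a back member except low-mid, where /ɔ/ would be expected.

low-mid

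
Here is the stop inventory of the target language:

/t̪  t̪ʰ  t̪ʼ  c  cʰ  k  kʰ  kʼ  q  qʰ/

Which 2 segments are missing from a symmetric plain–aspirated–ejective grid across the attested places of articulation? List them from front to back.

Plain: /t̪/ (dental), /c/ (palatal), /k/ (velar), /q/ (uvular).
Aspirated: /t̪ʰ/ (dental), /cʰ/ (palatal), /kʰ/ (velar), /qʰ/ (uvular).
Ejective: /t̪ʼ/ (dental), /kʼ/ (velar).
Gaps, from front to back: palatal lacks ejective (/cʼ/); uvular lacks ejective (/qʼ/).

/cʼ/, /qʼ/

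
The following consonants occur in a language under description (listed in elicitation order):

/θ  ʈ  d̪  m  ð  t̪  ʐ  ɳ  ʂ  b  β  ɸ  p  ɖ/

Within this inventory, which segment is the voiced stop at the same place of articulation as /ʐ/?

/ʐ/ is a voiced retroflex fricative.
The voiced stop at the same place is a voiced retroflex stop — in this inventory, /ɖ/.

/ɖ/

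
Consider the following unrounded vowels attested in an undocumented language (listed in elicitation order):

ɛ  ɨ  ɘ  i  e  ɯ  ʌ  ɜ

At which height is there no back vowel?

Front: /i/ (high), /e/ (high-mid), /ɛ/ (low-mid).
Central: /ɨ/ (high), /ɘ/ (high-mid), /ɜ/ (low-mid).
Back: /ɯ/ (high), /ʌ/ (low-mid).
Every height has a back member except high-mid, where /ɤ/ would be expected.

high-mid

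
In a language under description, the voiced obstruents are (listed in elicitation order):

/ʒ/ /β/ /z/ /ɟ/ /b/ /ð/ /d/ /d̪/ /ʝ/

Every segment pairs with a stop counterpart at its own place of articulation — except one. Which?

/ʒ/

Bilabial: /b/ ~ /β/
Dental: /d̪/ ~ /ð/
Alveolar: /d/ ~ /z/
Palatal: /ɟ/ ~ /ʝ/
Postalveolar: only /ʒ/ (fricative); no stop partner.
So /ʒ/ is the unpaired segment.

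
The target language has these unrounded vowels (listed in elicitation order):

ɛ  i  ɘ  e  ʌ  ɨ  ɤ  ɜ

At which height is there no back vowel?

high

height            front     central   back    
high              i         ɨ         —       
high-mid          e         ɘ         ɤ       
low-mid           ɛ         ɜ         ʌ       
Every height has a back member except high, where /ɯ/ would be expected.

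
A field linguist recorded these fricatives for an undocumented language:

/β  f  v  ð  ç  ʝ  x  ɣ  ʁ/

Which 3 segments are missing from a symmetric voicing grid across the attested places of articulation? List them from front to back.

place of articulation  voiceless  voiced  
bilabial          —         β       
labiodental       f         v       
dental            —         ð       
palatal           ç         ʝ       
velar             x         ɣ       
uvular            —         ʁ       
Gaps, from front to back: bilabial lacks voiceless (/ɸ/); dental lacks voiceless (/θ/); uvular lacks voiceless (/χ/).

/ɸ/, /θ/, /χ/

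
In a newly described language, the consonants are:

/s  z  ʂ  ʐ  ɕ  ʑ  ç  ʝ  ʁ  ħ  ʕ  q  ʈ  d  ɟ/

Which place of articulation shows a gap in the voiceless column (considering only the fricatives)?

uvular

Voiceless: /s/ (alveolar), /ʂ/ (retroflex), /ɕ/ (alveolo-palatal), /ç/ (palatal), /ħ/ (pharyngeal).
Voiced: /z/ (alveolar), /ʐ/ (retroflex), /ʑ/ (alveolo-palatal), /ʝ/ (palatal), /ʁ/ (uvular), /ʕ/ (pharyngeal).
Every place of articulation has a voiceless member except uvular, where /χ/ would be expected.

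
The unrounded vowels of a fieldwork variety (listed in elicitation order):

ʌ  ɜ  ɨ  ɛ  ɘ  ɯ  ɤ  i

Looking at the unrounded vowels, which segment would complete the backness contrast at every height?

/e/

Front: /i/ (high), /ɛ/ (low-mid).
Central: /ɨ/ (high), /ɘ/ (high-mid), /ɜ/ (low-mid).
Back: /ɯ/ (high), /ɤ/ (high-mid), /ʌ/ (low-mid).
The high-mid row has no front member, so the gap is the high-mid front unrounded vowel /e/.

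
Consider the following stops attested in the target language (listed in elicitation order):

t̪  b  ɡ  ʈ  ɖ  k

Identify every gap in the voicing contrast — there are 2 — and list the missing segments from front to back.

place of articulation  voiceless  voiced  
bilabial          —         b       
dental            t̪        —       
retroflex         ʈ         ɖ       
velar             k         ɡ       
Gaps, from front to back: bilabial lacks voiceless (/p/); dental lacks voiced (/d̪/).

/p/, /d̪/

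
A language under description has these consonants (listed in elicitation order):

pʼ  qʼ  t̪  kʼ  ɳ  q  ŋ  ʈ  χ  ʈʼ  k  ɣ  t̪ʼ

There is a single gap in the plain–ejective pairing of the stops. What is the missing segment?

/p/

bilabial: plain —, ejective /pʼ/.
dental: plain /t̪/, ejective /t̪ʼ/.
retroflex: plain /ʈ/, ejective /ʈʼ/.
velar: plain /k/, ejective /kʼ/.
uvular: plain /q/, ejective /qʼ/.
The bilabial row has no plain member, so the gap is the plain bilabial stop /p/.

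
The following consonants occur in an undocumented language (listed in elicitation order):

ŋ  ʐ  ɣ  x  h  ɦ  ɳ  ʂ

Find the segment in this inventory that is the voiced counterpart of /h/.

/ɦ/

/h/ is a voiceless glottal fricative.
The voiced counterpart is a voiced glottal fricative — in this inventory, /ɦ/.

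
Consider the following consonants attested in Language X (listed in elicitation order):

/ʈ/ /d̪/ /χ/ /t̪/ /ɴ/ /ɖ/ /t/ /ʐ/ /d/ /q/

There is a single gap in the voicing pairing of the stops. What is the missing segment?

dental: voiceless /t̪/, voiced /d̪/.
alveolar: voiceless /t/, voiced /d/.
retroflex: voiceless /ʈ/, voiced /ɖ/.
uvular: voiceless /q/, voiced —.
The uvular row has no voiced member, so the gap is the voiced uvular stop /ɢ/.

/ɢ/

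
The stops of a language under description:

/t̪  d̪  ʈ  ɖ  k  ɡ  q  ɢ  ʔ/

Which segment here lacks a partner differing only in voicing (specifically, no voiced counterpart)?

Dental: /t̪/ ~ /d̪/
Retroflex: /ʈ/ ~ /ɖ/
Velar: /k/ ~ /ɡ/
Uvular: /q/ ~ /ɢ/
Glottal: only /ʔ/ (voiceless); no voiced partner.
So /ʔ/ is the unpaired segment.

/ʔ/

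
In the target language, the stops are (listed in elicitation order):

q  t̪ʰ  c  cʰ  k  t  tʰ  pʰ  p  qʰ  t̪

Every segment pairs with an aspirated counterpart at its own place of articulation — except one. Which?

/k/

Bilabial: /p/ ~ /pʰ/
Dental: /t̪/ ~ /t̪ʰ/
Alveolar: /t/ ~ /tʰ/
Palatal: /c/ ~ /cʰ/
Uvular: /q/ ~ /qʰ/
Velar: only /k/ (plain); no aspirated partner.
So /k/ is the unpaired segment.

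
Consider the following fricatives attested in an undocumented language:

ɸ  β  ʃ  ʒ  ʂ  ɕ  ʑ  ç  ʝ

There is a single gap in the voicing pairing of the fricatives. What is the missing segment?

Voiceless: /ɸ/ (bilabial), /ʃ/ (postalveolar), /ʂ/ (retroflex), /ɕ/ (alveolo-palatal), /ç/ (palatal).
Voiced: /β/ (bilabial), /ʒ/ (postalveolar), /ʑ/ (alveolo-palatal), /ʝ/ (palatal).
The retroflex row has no voiced member, so the gap is the voiced retroflex fricative /ʐ/.

/ʐ/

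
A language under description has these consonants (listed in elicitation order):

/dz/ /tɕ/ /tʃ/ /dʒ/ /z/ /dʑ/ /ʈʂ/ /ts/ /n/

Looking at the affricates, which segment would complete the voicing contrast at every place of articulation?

place of articulation  voiceless  voiced  
alveolar          ts        dz      
postalveolar      tʃ        dʒ      
retroflex         ʈʂ        —       
alveolo-palatal   tɕ        dʑ      
The retroflex row has no voiced member, so the gap is the voiced retroflex affricate /ɖʐ/.

/ɖʐ/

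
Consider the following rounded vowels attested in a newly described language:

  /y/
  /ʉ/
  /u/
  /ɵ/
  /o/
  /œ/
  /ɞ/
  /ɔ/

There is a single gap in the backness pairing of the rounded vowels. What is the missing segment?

Front: /y/ (high), /œ/ (low-mid).
Central: /ʉ/ (high), /ɵ/ (high-mid), /ɞ/ (low-mid).
Back: /u/ (high), /o/ (high-mid), /ɔ/ (low-mid).
The high-mid row has no front member, so the gap is the high-mid front rounded vowel /ø/.

/ø/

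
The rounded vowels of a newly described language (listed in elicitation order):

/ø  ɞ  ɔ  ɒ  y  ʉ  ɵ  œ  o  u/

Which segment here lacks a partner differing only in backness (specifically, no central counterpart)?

/ɒ/

High: /y/ ~ /ʉ/ ~ /u/
High-mid: /ø/ ~ /ɵ/ ~ /o/
Low-mid: /œ/ ~ /ɞ/ ~ /ɔ/
Low: only /ɒ/ (back); no central partner.
So /ɒ/ is the unpaired segment.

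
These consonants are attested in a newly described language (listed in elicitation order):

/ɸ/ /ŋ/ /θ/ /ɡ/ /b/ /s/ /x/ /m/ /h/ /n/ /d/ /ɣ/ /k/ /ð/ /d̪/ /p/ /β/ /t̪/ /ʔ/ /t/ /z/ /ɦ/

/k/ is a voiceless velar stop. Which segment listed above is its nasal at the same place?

The nasal at the same place is a velar nasal — in this inventory, /ŋ/.

/ŋ/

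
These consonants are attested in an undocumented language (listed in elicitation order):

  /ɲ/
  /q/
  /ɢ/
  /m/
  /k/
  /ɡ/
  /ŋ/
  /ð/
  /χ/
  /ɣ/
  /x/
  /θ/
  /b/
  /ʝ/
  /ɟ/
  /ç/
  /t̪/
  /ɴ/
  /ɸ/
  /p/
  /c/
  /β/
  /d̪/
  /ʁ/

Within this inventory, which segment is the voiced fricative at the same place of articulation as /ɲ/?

/ʝ/

/ɲ/ is a palatal nasal.
The voiced fricative at the same place is a voiced palatal fricative — in this inventory, /ʝ/.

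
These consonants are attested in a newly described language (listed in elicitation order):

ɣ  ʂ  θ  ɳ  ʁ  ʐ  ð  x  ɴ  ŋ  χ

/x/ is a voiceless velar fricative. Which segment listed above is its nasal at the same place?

The nasal at the same place is a velar nasal — in this inventory, /ŋ/.

/ŋ/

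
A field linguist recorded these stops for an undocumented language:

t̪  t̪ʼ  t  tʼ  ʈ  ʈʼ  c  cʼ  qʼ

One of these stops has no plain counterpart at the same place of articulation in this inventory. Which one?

Dental: /t̪/ ~ /t̪ʼ/
Alveolar: /t/ ~ /tʼ/
Retroflex: /ʈ/ ~ /ʈʼ/
Palatal: /c/ ~ /cʼ/
Uvular: only /qʼ/ (ejective); no plain partner.
So /qʼ/ is the unpaired segment.

/qʼ/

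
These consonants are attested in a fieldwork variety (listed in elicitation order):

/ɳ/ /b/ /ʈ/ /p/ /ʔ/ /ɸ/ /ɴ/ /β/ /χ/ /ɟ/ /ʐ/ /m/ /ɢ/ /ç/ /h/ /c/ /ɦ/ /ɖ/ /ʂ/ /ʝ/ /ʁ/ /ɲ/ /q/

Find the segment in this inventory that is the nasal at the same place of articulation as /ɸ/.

/ɸ/ is a voiceless bilabial fricative.
The nasal at the same place is a bilabial nasal — in this inventory, /m/.

/m/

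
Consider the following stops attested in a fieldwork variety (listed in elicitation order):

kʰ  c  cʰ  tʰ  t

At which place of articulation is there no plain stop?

alveolar: plain /t/, aspirated /tʰ/.
palatal: plain /c/, aspirated /cʰ/.
velar: plain —, aspirated /kʰ/.
Every place of articulation has a plain member except velar, where /k/ would be expected.

velar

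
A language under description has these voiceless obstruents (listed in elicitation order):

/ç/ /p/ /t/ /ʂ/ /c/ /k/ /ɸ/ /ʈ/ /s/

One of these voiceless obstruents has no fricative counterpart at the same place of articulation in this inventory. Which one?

/k/

Bilabial: /p/ ~ /ɸ/
Alveolar: /t/ ~ /s/
Retroflex: /ʈ/ ~ /ʂ/
Palatal: /c/ ~ /ç/
Velar: only /k/ (stop); no fricative partner.
So /k/ is the unpaired segment.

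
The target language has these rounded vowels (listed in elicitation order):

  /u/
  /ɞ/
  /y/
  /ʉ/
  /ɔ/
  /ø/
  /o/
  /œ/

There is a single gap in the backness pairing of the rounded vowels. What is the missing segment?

high: front /y/, central /ʉ/, back /u/.
high-mid: front /ø/, central —, back /o/.
low-mid: front /œ/, central /ɞ/, back /ɔ/.
The high-mid row has no central member, so the gap is the high-mid central rounded vowel /ɵ/.

/ɵ/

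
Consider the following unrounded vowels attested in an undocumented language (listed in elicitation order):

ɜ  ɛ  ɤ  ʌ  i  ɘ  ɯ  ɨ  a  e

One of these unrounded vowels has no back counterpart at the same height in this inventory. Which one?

/a/

High: /i/ ~ /ɨ/ ~ /ɯ/
High-mid: /e/ ~ /ɘ/ ~ /ɤ/
Low-mid: /ɛ/ ~ /ɜ/ ~ /ʌ/
Low: only /a/ (front); no back partner.
So /a/ is the unpaired segment.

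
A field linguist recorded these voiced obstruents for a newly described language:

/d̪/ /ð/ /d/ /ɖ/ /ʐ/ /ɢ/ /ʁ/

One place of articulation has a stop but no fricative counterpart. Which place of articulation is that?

Stop: /d̪/ (dental), /d/ (alveolar), /ɖ/ (retroflex), /ɢ/ (uvular).
Fricative: /ð/ (dental), /ʐ/ (retroflex), /ʁ/ (uvular).
Every place of articulation has a fricative member except alveolar, where /z/ would be expected.

alveolar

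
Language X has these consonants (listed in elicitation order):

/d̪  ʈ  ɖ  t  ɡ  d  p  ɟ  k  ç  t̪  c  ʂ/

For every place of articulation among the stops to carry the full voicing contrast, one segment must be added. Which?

Voiceless: /p/ (bilabial), /t̪/ (dental), /t/ (alveolar), /ʈ/ (retroflex), /c/ (palatal), /k/ (velar).
Voiced: /d̪/ (dental), /d/ (alveolar), /ɖ/ (retroflex), /ɟ/ (palatal), /ɡ/ (velar).
The bilabial row has no voiced member, so the gap is the voiced bilabial stop /b/.

/b/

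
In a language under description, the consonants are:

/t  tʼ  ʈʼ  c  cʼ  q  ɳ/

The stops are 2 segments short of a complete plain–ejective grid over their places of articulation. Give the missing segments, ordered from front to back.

/ʈ/, /qʼ/

Plain: /t/ (alveolar), /c/ (palatal), /q/ (uvular).
Ejective: /tʼ/ (alveolar), /ʈʼ/ (retroflex), /cʼ/ (palatal).
Gaps, from front to back: retroflex lacks plain (/ʈ/); uvular lacks ejective (/qʼ/).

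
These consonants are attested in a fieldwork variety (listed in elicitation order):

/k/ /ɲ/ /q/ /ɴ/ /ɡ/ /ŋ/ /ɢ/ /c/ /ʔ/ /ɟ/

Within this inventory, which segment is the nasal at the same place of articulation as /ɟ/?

/ɲ/

/ɟ/ is a voiced palatal stop.
The nasal at the same place is a palatal nasal — in this inventory, /ɲ/.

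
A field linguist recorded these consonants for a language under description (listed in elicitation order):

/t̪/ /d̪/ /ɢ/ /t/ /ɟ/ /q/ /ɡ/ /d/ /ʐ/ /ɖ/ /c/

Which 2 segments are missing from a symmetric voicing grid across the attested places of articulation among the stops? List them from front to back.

dental: voiceless /t̪/, voiced /d̪/.
alveolar: voiceless /t/, voiced /d/.
retroflex: voiceless —, voiced /ɖ/.
palatal: voiceless /c/, voiced /ɟ/.
velar: voiceless —, voiced /ɡ/.
uvular: voiceless /q/, voiced /ɢ/.
Gaps, from front to back: retroflex lacks voiceless (/ʈ/); velar lacks voiceless (/k/).

/ʈ/, /k/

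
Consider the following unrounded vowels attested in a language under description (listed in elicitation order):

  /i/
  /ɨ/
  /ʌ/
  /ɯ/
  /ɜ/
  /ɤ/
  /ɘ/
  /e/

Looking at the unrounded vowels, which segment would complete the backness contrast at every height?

/ɛ/

Front: /i/ (high), /e/ (high-mid).
Central: /ɨ/ (high), /ɘ/ (high-mid), /ɜ/ (low-mid).
Back: /ɯ/ (high), /ɤ/ (high-mid), /ʌ/ (low-mid).
The low-mid row has no front member, so the gap is the low-mid front unrounded vowel /ɛ/.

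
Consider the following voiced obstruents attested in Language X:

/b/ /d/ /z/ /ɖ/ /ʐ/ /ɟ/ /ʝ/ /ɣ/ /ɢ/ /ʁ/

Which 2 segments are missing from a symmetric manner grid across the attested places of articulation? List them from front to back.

/β/, /ɡ/

place of articulation  stop      fricative
bilabial          b         —       
alveolar          d         z       
retroflex         ɖ         ʐ       
palatal           ɟ         ʝ       
velar             —         ɣ       
uvular            ɢ         ʁ       
Gaps, from front to back: bilabial lacks fricative (/β/); velar lacks stop (/ɡ/).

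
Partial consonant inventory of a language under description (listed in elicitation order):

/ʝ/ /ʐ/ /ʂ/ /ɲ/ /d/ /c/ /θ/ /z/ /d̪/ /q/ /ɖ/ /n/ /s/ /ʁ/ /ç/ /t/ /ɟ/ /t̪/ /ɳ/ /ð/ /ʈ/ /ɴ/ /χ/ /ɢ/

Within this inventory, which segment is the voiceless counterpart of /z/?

/z/ is a voiced alveolar fricative.
The voiceless counterpart is a voiceless alveolar fricative — in this inventory, /s/.

/s/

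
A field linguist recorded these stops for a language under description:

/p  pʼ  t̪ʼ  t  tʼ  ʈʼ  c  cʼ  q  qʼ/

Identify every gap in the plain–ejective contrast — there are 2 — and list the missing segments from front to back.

/t̪/, /ʈ/

bilabial: plain /p/, ejective /pʼ/.
dental: plain —, ejective /t̪ʼ/.
alveolar: plain /t/, ejective /tʼ/.
retroflex: plain —, ejective /ʈʼ/.
palatal: plain /c/, ejective /cʼ/.
uvular: plain /q/, ejective /qʼ/.
Gaps, from front to back: dental lacks plain (/t̪/); retroflex lacks plain (/ʈ/).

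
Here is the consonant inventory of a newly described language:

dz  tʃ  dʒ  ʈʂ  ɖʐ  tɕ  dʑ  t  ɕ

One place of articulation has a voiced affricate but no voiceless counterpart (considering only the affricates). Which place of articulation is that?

alveolar: voiceless —, voiced /dz/.
postalveolar: voiceless /tʃ/, voiced /dʒ/.
retroflex: voiceless /ʈʂ/, voiced /ɖʐ/.
alveolo-palatal: voiceless /tɕ/, voiced /dʑ/.
Every place of articulation has a voiceless member except alveolar, where /ts/ would be expected.

alveolar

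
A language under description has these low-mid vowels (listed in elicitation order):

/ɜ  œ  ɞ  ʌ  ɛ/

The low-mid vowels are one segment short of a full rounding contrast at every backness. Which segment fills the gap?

/ɔ/

Unrounded: /ɛ/ (front), /ɜ/ (central), /ʌ/ (back).
Rounded: /œ/ (front), /ɞ/ (central).
The back row has no rounded member, so the gap is the back rounded vowel /ɔ/.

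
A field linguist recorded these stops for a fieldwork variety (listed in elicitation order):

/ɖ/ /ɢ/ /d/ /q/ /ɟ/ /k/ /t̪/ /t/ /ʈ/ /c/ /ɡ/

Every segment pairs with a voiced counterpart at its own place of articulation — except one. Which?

/t̪/

Alveolar: /t/ ~ /d/
Retroflex: /ʈ/ ~ /ɖ/
Palatal: /c/ ~ /ɟ/
Velar: /k/ ~ /ɡ/
Uvular: /q/ ~ /ɢ/
Dental: only /t̪/ (voiceless); no voiced partner.
So /t̪/ is the unpaired segment.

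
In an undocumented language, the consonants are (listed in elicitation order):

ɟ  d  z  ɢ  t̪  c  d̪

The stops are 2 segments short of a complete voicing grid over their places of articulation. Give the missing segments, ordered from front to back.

/t/, /q/

Voiceless: /t̪/ (dental), /c/ (palatal).
Voiced: /d̪/ (dental), /d/ (alveolar), /ɟ/ (palatal), /ɢ/ (uvular).
Gaps, from front to back: alveolar lacks voiceless (/t/); uvular lacks voiceless (/q/).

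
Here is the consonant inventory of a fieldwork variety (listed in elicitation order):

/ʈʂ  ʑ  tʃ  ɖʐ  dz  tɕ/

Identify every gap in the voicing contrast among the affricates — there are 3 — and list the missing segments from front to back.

/ts/, /dʒ/, /dʑ/

alveolar: voiceless —, voiced /dz/.
postalveolar: voiceless /tʃ/, voiced —.
retroflex: voiceless /ʈʂ/, voiced /ɖʐ/.
alveolo-palatal: voiceless /tɕ/, voiced —.
Gaps, from front to back: alveolar lacks voiceless (/ts/); postalveolar lacks voiced (/dʒ/); alveolo-palatal lacks voiced (/dʑ/).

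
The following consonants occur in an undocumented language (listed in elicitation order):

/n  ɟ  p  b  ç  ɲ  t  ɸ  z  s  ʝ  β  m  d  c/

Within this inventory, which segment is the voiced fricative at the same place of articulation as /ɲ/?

/ʝ/

/ɲ/ is a palatal nasal.
The voiced fricative at the same place is a voiced palatal fricative — in this inventory, /ʝ/.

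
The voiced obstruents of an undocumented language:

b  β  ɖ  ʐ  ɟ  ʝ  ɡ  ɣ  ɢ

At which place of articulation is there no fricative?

bilabial: stop /b/, fricative /β/.
retroflex: stop /ɖ/, fricative /ʐ/.
palatal: stop /ɟ/, fricative /ʝ/.
velar: stop /ɡ/, fricative /ɣ/.
uvular: stop /ɢ/, fricative —.
Every place of articulation has a fricative member except uvular, where /ʁ/ would be expected.

uvular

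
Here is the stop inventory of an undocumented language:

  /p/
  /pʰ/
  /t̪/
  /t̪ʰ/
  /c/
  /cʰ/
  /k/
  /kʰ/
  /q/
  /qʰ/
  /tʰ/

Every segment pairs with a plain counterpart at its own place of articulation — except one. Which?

Bilabial: /p/ ~ /pʰ/
Dental: /t̪/ ~ /t̪ʰ/
Palatal: /c/ ~ /cʰ/
Velar: /k/ ~ /kʰ/
Uvular: /q/ ~ /qʰ/
Alveolar: only /tʰ/ (aspirated); no plain partner.
So /tʰ/ is the unpaired segment.

/tʰ/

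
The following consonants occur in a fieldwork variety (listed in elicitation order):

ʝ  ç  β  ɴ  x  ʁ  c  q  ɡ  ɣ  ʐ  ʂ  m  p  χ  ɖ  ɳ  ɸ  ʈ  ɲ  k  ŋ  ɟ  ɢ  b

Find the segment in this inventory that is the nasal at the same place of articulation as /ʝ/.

/ʝ/ is a voiced palatal fricative.
The nasal at the same place is a palatal nasal — in this inventory, /ɲ/.

/ɲ/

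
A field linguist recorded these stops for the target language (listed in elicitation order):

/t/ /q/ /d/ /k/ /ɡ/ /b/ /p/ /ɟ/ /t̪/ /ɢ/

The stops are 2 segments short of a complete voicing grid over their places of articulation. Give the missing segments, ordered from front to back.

/d̪/, /c/

Voiceless: /p/ (bilabial), /t̪/ (dental), /t/ (alveolar), /k/ (velar), /q/ (uvular).
Voiced: /b/ (bilabial), /d/ (alveolar), /ɟ/ (palatal), /ɡ/ (velar), /ɢ/ (uvular).
Gaps, from front to back: dental lacks voiced (/d̪/); palatal lacks voiceless (/c/).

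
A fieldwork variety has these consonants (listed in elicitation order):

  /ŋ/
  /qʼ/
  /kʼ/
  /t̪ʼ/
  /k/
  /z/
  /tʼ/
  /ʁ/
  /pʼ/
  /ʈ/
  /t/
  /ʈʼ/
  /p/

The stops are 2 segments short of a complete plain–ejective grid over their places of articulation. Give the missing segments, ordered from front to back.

/t̪/, /q/

bilabial: plain /p/, ejective /pʼ/.
dental: plain —, ejective /t̪ʼ/.
alveolar: plain /t/, ejective /tʼ/.
retroflex: plain /ʈ/, ejective /ʈʼ/.
velar: plain /k/, ejective /kʼ/.
uvular: plain —, ejective /qʼ/.
Gaps, from front to back: dental lacks plain (/t̪/); uvular lacks plain (/q/).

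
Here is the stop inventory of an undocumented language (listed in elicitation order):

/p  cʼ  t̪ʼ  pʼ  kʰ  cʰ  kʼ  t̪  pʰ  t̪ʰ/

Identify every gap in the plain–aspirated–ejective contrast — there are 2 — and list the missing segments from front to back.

Plain: /p/ (bilabial), /t̪/ (dental).
Aspirated: /pʰ/ (bilabial), /t̪ʰ/ (dental), /cʰ/ (palatal), /kʰ/ (velar).
Ejective: /pʼ/ (bilabial), /t̪ʼ/ (dental), /cʼ/ (palatal), /kʼ/ (velar).
Gaps, from front to back: palatal lacks plain (/c/); velar lacks plain (/k/).

/c/, /k/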